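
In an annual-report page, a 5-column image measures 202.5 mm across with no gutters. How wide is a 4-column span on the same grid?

5c = 202.5 → c = 40.5 mm.
4-column span = 4·40.5 = 162 mm.

162 mm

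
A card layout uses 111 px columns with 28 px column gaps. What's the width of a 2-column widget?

2-column span = 2·111 + 1·28 = 250 px.

250 px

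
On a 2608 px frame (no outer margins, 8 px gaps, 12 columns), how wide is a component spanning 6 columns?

12c + 11·8 = 2608 → 12c = 2520 → c = 210 px.
6 columns plus 5 gaps: 1260 + 40 = 1300 px.

1300 px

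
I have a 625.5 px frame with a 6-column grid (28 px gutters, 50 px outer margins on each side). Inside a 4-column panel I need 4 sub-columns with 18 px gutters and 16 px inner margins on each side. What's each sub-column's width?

63.75 px

Inside the margins: 625.5 − 100 = 525.5 px.
Subtracting 5 gutters of 28 leaves 385.5 for 6 columns, so c = 64.25 px.
4 columns plus 3 gutters: 257 + 84 = 341 px.
Inner content = 341 − 2·16 = 309 px.
4d + 3·18 = 309 → 4d = 255 → d = 63.75 px.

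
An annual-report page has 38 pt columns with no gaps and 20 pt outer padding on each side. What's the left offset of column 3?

Before column 3: the margin + 2 columns + 2 gaps.
Offset = 20 + 2·(38 + 0) = 20 + 76 = 96 pt.

96 pt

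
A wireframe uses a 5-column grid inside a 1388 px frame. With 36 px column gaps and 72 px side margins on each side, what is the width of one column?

Take off 144 px of margins, leaving 1244 px.
1244 − 4·36 = 1100; ÷5 gives c = 220 px.

220 px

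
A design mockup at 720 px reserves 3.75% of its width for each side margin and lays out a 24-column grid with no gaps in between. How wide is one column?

720 × (1 − 2·3.75%) = 720 × 92.5% = 666 px for the columns.
With no gaps, each column is 666/24 = 27.75 px.

27.75 px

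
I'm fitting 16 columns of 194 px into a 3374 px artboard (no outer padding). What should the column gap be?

18 px

Columns use 3104 px, leaving 270 px across 15 column gaps = 18 px each.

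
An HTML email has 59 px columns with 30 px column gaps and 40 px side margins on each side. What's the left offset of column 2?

129 px

Each column+gutter stride is 89 px; 1 of them past the 40 px margin is 40 + 89 = 129 px.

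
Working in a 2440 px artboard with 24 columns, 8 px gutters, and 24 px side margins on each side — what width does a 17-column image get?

Inside the margins: 2440 − 48 = 2392 px.
2392 − 23·8 = 2208; ÷24 gives c = 92 px.
Span of 17: 17·92 + 16·8 = 1564 + 128 = 1692 px.

1692 px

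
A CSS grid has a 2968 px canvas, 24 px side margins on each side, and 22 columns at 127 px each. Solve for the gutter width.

6 px

Inside the margins: 2968 − 48 = 2920 px.
22·127 + 21g = 2920 → 21g = 126 → g = 6 px.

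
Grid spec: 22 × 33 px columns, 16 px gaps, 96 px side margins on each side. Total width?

Total width: 2·96 + 22·33 + 21·16 = 1254 px.

1254 px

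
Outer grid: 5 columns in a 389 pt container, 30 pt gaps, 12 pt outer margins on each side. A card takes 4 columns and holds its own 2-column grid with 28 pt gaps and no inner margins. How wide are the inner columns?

129 pt

Subtract both margins: 389 − 2·12 = 365 pt.
Subtracting 4 gaps of 30 leaves 245 for 5 columns, so c = 49 pt.
4-column span = 4·49 + 3·30 = 286 pt.
Subtracting 1 gap of 28 leaves 258 for 2 columns, so d = 129 pt.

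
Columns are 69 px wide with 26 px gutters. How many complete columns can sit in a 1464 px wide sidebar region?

Each extra column adds 69 + 26 = 95 px.
(1464 + 26) / 95 = 15.68, so 15 columns fit.

15 columns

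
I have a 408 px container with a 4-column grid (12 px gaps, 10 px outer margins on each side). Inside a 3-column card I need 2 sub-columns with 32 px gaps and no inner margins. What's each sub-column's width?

Inside the margins: 408 − 20 = 388 px.
Subtracting 3 gaps of 12 leaves 352 for 4 columns, so c = 88 px.
3-column span = 3·88 + 2·12 = 288 px.
2 columns + 1 gap: 2d + 1·32 = 288.
2d = 288 − 32 = 256, so d = 128 px.

128 px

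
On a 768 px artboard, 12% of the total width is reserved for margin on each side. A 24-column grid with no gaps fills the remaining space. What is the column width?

768 × (1 − 2·12%) = 768 × 76% = 583.68 px for the columns.
With no gaps, each column is 583.68/24 = 24.32 px.

24.32 px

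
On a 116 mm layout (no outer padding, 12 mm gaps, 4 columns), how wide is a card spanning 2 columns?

Subtracting 3 gaps of 12 leaves 80 for 4 columns, so c = 20 mm.
2 columns plus 1 gap: 40 + 12 = 52 mm.

52 mm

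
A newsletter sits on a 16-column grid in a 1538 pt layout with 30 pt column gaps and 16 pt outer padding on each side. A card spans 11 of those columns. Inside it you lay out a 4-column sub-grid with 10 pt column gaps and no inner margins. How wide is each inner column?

Take off 32 pt of margins, leaving 1506 pt.
1506 − 15·30 = 1056; ÷16 gives c = 66 pt.
11-column span = 11·66 + 10·30 = 1026 pt.
1026 − 3·10 = 996; ÷4 gives d = 249 pt.

249 pt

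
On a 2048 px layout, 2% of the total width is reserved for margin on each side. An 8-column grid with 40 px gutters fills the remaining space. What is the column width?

210.76 px

2048 × (1 − 2·2%) = 2048 × 96% = 1966.08 px for the columns.
8c + 7·40 = 1966.08 → 8c = 1686.08 → c = 210.76 px.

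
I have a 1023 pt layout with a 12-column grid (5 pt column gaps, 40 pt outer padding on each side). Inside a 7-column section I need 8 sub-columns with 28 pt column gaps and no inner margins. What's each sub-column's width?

44 pt

Take off 80 pt of margins, leaving 943 pt.
12c + 11·5 = 943 → 12c = 888 → c = 74 pt.
Span of 7: 7·74 + 6·5 = 518 + 30 = 548 pt.
548 − 7·28 = 352; ÷8 gives d = 44 pt.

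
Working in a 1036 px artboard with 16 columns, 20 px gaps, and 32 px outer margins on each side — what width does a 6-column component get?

352 px

Content width = 1036 − 2·32 = 972 px.
972 − 15·20 = 672; ÷16 gives c = 42 px.
Span of 6: 6·42 + 5·20 = 252 + 100 = 352 px.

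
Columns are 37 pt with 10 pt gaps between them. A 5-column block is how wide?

5 columns plus 4 gaps: 185 + 40 = 225 pt.

225 pt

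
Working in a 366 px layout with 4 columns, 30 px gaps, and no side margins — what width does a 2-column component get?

4 columns + 3 gaps: 4c + 3·30 = 366.
4c = 366 − 90 = 276, so c = 69 px.
Span of 2: 2·69 + 1·30 = 138 + 30 = 168 px.

168 px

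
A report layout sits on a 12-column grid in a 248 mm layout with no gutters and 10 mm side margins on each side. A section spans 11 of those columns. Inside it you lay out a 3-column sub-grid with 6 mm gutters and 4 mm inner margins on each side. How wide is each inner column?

63 mm

Take off 20 mm of margins, leaving 228 mm.
228 / 12 = 19 mm per column.
With no gutters, 11 columns span 11·19 = 209 mm.
Inner content = 209 − 2·4 = 201 mm.
Subtracting 2 gutters of 6 leaves 189 for 3 columns, so d = 63 mm.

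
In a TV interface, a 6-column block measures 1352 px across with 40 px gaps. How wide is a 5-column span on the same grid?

6c + 5·40 = 1352 → 6c = 1152 → c = 192 px.
5 columns plus 4 gaps: 960 + 160 = 1120 px.

1120 px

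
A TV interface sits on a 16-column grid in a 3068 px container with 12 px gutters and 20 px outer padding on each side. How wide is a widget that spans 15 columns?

2838 px

Inside the margins: 3068 − 40 = 3028 px.
3028 − 15·12 = 2848; ÷16 gives c = 178 px.
15-column span = 15·178 + 14·12 = 2838 px.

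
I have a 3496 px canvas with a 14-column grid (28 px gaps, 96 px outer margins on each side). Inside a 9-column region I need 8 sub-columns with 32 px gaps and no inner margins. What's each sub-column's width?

Subtract both margins: 3496 − 2·96 = 3304 px.
Subtracting 13 gaps of 28 leaves 2940 for 14 columns, so c = 210 px.
Span of 9: 9·210 + 8·28 = 1890 + 224 = 2114 px.
8d + 7·32 = 2114 → 8d = 1890 → d = 236.25 px.

236.25 px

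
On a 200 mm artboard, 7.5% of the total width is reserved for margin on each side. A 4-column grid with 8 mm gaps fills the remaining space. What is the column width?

36.5 mm

Each margin = 7.5% of 200 = 15 mm; content = 200 − 2·15 = 170 mm.
Subtracting 3 gaps of 8 leaves 146 for 4 columns, so c = 36.5 mm.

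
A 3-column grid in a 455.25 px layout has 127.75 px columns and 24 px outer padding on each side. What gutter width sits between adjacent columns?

Take off 48 px of margins, leaving 407.25 px.
3 columns take 3·127.75 = 383.25 px; remaining 24 splits into 2 gutters.
g = 24 / 2 = 12 px.

12 px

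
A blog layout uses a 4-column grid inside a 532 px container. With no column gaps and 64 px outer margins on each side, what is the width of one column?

101 px

Inside the margins: 532 − 128 = 404 px.
With no column gaps, each column is 404/4 = 101 px.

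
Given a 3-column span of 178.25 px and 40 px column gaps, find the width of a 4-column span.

251 px

3c + 2·40 = 178.25 → 3c = 98.25 → c = 32.75 px.
4 columns plus 3 column gaps: 131 + 120 = 251 px.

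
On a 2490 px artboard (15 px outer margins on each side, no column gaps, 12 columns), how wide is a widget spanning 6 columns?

1230 px

Inside the margins: 2490 − 30 = 2460 px.
12c = 2460 → c = 205 px.
6-column span = 6·205 = 1230 px.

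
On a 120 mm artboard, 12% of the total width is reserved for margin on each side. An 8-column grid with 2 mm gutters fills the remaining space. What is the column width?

9.65 mm

120 × (1 − 2·12%) = 120 × 76% = 91.2 mm for the columns.
8c + 7·2 = 91.2 → 8c = 77.2 → c = 9.65 mm.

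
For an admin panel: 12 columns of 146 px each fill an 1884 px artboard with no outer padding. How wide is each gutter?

12·146 + 11g = 1884 → 11g = 132 → g = 12 px.

12 px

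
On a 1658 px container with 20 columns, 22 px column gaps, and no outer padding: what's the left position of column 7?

504 px

1658 − 19·22 = 1240; ÷20 gives c = 62 px.
No margin, so column 7 starts at 6·(column + gutter) = 6·84 = 504 px.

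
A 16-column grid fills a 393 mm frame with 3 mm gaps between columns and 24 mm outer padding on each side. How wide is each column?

18.75 mm

Subtract both margins: 393 − 2·24 = 345 mm.
Subtracting 15 gaps of 3 leaves 300 for 16 columns, so c = 18.75 mm.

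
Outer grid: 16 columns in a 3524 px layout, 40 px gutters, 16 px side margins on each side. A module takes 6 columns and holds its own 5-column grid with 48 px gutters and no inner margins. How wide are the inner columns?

218.5 px

Inside the margins: 3524 − 32 = 3492 px.
Subtracting 15 gutters of 40 leaves 2892 for 16 columns, so c = 180.75 px.
Span of 6: 6·180.75 + 5·40 = 1084.5 + 200 = 1284.5 px.
5d + 4·48 = 1284.5 → 5d = 1092.5 → d = 218.5 px.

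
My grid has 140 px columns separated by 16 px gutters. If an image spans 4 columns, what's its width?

Span of 4: 4·140 + 3·16 = 560 + 48 = 608 px.

608 px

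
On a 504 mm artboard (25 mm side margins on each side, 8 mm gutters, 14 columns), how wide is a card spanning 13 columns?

Subtract both margins: 504 − 2·25 = 454 mm.
454 − 13·8 = 350; ÷14 gives c = 25 mm.
Span of 13: 13·25 + 12·8 = 325 + 96 = 421 mm.

421 mm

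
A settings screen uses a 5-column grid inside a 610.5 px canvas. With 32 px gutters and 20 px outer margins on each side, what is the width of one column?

88.5 px

Take off 40 px of margins, leaving 570.5 px.
5 columns + 4 gutters: 5c + 4·32 = 570.5.
5c = 570.5 − 128 = 442.5, so c = 88.5 px.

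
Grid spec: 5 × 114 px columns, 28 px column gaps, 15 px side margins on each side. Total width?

712 px

Artboard = 2·15 + 5·114 + 4·28 = 30 + 570 + 112 = 712 px.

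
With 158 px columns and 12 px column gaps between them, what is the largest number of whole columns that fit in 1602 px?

k columns need k·158 + (k−1)·12 = k·170 − 12.
k·170 − 12 ≤ 1602 → k ≤ 1614 / 170 ≈ 9.49, so k = 9.

9 columns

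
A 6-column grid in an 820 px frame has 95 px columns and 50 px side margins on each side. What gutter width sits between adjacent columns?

30 px

Inside the margins: 820 − 100 = 720 px.
6·95 + 5g = 720 → 5g = 150 → g = 30 px.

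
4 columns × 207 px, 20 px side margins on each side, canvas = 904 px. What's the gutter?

12 px

Content width = 904 − 2·20 = 864 px.
Columns use 828 px, leaving 36 px across 3 gutters = 12 px each.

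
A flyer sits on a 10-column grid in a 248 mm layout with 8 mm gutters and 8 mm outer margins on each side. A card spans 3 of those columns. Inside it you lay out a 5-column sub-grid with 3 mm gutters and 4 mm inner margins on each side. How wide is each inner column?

8.8 mm

Outer content = 248 − 2·8 = 232 mm.
10c + 9·8 = 232 → 10c = 160 → c = 16 mm.
3 columns plus 2 gutters: 48 + 16 = 64 mm.
Inner content = 64 − 2·4 = 56 mm.
5d + 4·3 = 56 → 5d = 44 → d = 8.8 mm.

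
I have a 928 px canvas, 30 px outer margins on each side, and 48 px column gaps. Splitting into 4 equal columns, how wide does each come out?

181 px

Inside the margins: 928 − 60 = 868 px.
4 columns + 3 column gaps: 4c + 3·48 = 868.
4c = 868 − 144 = 724, so c = 181 px.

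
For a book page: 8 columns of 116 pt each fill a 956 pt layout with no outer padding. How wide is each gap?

Columns use 928 pt, leaving 28 pt across 7 gaps = 4 pt each.

4 pt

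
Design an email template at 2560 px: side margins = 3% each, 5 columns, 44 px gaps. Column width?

446.08 px

Each margin = 3% of 2560 = 76.8 px; content = 2560 − 2·76.8 = 2406.4 px.
Subtracting 4 gaps of 44 leaves 2230.4 for 5 columns, so c = 446.08 px.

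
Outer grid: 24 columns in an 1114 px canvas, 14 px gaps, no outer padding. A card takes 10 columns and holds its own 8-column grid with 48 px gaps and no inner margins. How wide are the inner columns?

15 px

24c + 23·14 = 1114 → 24c = 792 → c = 33 px.
Span of 10: 10·33 + 9·14 = 330 + 126 = 456 px.
8d + 7·48 = 456 → 8d = 120 → d = 15 px.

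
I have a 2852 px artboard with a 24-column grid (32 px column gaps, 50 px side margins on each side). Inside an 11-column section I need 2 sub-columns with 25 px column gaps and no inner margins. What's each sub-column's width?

609.5 px

Take off 100 px of margins, leaving 2752 px.
24c + 23·32 = 2752 → 24c = 2016 → c = 84 px.
Span of 11: 11·84 + 10·32 = 924 + 320 = 1244 px.
2 columns + 1 column gap: 2d + 1·25 = 1244.
2d = 1244 − 25 = 1219, so d = 609.5 px.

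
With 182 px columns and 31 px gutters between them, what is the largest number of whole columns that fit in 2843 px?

13 columns

13 columns: 13·182 + 12·31 = 2738 px ≤ 2843.
14 columns: 2951 px > 2843. So 13.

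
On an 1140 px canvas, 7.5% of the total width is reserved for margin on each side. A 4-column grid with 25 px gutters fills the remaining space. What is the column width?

Each margin = 7.5% of 1140 = 85.5 px; content = 1140 − 2·85.5 = 969 px.
Subtracting 3 gutters of 25 leaves 894 for 4 columns, so c = 223.5 px.

223.5 px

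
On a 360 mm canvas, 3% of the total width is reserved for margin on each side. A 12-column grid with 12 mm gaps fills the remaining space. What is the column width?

17.2 mm

Margins: 3% × 360 = 10.8 mm each, so content = 360 − 21.6 = 338.4 mm.
Subtracting 11 gaps of 12 leaves 206.4 for 12 columns, so c = 17.2 mm.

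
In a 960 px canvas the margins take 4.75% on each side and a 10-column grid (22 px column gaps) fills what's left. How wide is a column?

Each margin = 4.75% of 960 = 45.6 px; content = 960 − 2·45.6 = 868.8 px.
Subtracting 9 column gaps of 22 leaves 670.8 for 10 columns, so c = 67.08 px.

67.08 px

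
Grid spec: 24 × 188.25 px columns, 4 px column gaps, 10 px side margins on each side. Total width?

4630 px

Layout = 2·10 + 24·188.25 + 23·4 = 20 + 4518 + 92 = 4630 px.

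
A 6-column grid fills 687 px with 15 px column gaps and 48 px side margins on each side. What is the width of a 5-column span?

490 px

Inside the margins: 687 − 96 = 591 px.
Subtracting 5 column gaps of 15 leaves 516 for 6 columns, so c = 86 px.
5-column span = 5·86 + 4·15 = 490 px.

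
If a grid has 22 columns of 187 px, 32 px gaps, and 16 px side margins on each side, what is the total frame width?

4818 px

Adding margins, columns and gutters: 32 + 4114 + 672 = 4818 px.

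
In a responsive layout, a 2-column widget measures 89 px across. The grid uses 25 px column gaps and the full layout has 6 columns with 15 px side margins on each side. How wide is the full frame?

347 px

2 columns + 1 column gap: 2c + 1·25 = 89.
2c = 89 − 25 = 64, so c = 32 px.
Total width: 2·15 + 6·32 + 5·25 = 347 px.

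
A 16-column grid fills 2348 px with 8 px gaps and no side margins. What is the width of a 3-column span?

16 columns + 15 gaps: 16c + 15·8 = 2348.
16c = 2348 − 120 = 2228, so c = 139.25 px.
3 columns plus 2 gaps: 417.75 + 16 = 433.75 px.

433.75 px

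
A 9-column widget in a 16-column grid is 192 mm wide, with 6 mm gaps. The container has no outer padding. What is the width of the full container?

Subtracting 8 gaps of 6 leaves 144 for 9 columns, so c = 16 mm.
Summing: 256 + 90 = 346 mm.

346 mm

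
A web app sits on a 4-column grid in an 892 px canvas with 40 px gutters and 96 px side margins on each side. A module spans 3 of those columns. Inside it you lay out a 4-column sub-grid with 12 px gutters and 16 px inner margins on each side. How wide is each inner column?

111.75 px

Take off 192 px of margins, leaving 700 px.
4 columns + 3 gutters: 4c + 3·40 = 700.
4c = 700 − 120 = 580, so c = 145 px.
3 columns plus 2 gutters: 435 + 80 = 515 px.
Inner content = 515 − 2·16 = 483 px.
4 columns + 3 gutters: 4d + 3·12 = 483.
4d = 483 − 36 = 447, so d = 111.75 px.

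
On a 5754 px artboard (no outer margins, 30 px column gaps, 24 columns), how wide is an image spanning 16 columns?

3826 px

5754 − 23·30 = 5064; ÷24 gives c = 211 px.
Span of 16: 16·211 + 15·30 = 3376 + 450 = 3826 px.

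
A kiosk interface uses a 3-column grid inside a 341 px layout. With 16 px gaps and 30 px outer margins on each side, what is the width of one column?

83 px

Inside the margins: 341 − 60 = 281 px.
3c + 2·16 = 281 → 3c = 249 → c = 83 px.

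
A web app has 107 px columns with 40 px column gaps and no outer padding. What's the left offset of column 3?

Before column 3: 2 columns + 2 column gaps.
Offset = 2·(107 + 40) = 2·147 = 294 px.

294 px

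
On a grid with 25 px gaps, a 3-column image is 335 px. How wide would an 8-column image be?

935 px

3 columns + 2 gaps: 3c + 2·25 = 335.
3c = 335 − 50 = 285, so c = 95 px.
8-column span = 8·95 + 7·25 = 935 px.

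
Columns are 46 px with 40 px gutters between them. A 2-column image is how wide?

2 columns plus 1 gutter: 92 + 40 = 132 px.

132 px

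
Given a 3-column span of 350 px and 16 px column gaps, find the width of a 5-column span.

594 px

Subtracting 2 column gaps of 16 leaves 318 for 3 columns, so c = 106 px.
5 columns plus 4 column gaps: 530 + 64 = 594 px.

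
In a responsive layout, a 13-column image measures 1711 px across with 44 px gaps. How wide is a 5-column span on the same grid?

631 px

13 columns + 12 gaps: 13c + 12·44 = 1711.
13c = 1711 − 528 = 1183, so c = 91 px.
Span of 5: 5·91 + 4·44 = 455 + 176 = 631 px.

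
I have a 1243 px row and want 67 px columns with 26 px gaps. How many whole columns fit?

13 columns

13 columns: 13·67 + 12·26 = 1183 px ≤ 1243.
14 columns: 1276 px > 1243. So 13.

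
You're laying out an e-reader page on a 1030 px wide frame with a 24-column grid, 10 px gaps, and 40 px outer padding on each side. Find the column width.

30 px

Content width = 1030 − 2·40 = 950 px.
24c + 23·10 = 950 → 24c = 720 → c = 30 px.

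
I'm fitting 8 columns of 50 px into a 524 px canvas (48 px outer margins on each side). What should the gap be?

4 px

Subtract both margins: 524 − 2·48 = 428 px.
Columns use 400 px, leaving 28 px across 7 gaps = 4 px each.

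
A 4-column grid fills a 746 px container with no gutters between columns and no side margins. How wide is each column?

With no gutters, each column is 746/4 = 186.5 px.

186.5 px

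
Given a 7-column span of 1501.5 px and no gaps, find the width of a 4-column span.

1501.5 / 7 = 214.5 px per column.
With no gaps, 4 columns span 4·214.5 = 858 px.

858 px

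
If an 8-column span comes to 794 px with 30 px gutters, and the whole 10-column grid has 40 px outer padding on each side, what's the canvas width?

794 − 7·30 = 584; ÷8 gives c = 73 px.
Adding margins, columns and gutters: 80 + 730 + 270 = 1080 px.

1080 px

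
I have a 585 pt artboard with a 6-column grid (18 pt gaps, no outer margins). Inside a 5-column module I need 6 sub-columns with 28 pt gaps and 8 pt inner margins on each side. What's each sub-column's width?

54.75 pt

6c + 5·18 = 585 → 6c = 495 → c = 82.5 pt.
Span of 5: 5·82.5 + 4·18 = 412.5 + 72 = 484.5 pt.
Inner content = 484.5 − 2·8 = 468.5 pt.
6d + 5·28 = 468.5 → 6d = 328.5 → d = 54.75 pt.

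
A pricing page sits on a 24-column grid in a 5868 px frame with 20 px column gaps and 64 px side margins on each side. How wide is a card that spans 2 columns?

460 px

Inside the margins: 5868 − 128 = 5740 px.
Subtracting 23 column gaps of 20 leaves 5280 for 24 columns, so c = 220 px.
Span of 2: 2·220 + 1·20 = 440 + 20 = 460 px.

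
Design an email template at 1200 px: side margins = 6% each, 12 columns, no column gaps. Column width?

Each margin = 6% of 1200 = 72 px; content = 1200 − 2·72 = 1056 px.
1056 / 12 = 88 px per column.

88 px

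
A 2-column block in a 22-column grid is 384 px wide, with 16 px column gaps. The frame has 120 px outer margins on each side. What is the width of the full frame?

Subtracting 1 column gap of 16 leaves 368 for 2 columns, so c = 184 px.
Total width: 2·120 + 22·184 + 21·16 = 4624 px.

4624 px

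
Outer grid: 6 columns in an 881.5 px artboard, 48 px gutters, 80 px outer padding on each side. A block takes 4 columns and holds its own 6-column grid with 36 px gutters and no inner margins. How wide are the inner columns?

Inside the margins: 881.5 − 160 = 721.5 px.
6c + 5·48 = 721.5 → 6c = 481.5 → c = 80.25 px.
4-column span = 4·80.25 + 3·48 = 465 px.
6 columns + 5 gutters: 6d + 5·36 = 465.
6d = 465 − 180 = 285, so d = 47.5 px.

47.5 px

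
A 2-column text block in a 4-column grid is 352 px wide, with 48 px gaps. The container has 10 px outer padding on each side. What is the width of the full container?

772 px

Subtracting 1 gap of 48 leaves 304 for 2 columns, so c = 152 px.
Total width: 2·10 + 4·152 + 3·48 = 772 px.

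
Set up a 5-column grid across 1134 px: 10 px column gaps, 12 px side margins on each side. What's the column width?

214 px

Subtract both margins: 1134 − 2·12 = 1110 px.
Subtracting 4 column gaps of 10 leaves 1070 for 5 columns, so c = 214 px.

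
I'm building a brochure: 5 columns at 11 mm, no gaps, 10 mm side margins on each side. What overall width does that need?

75 mm

Frame = 2·10 + 5·11 = 20 + 55 = 75 mm.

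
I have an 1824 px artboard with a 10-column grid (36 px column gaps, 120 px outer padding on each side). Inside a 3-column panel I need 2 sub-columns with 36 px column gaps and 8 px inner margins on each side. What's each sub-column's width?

199 px

Take off 240 px of margins, leaving 1584 px.
10 columns + 9 column gaps: 10c + 9·36 = 1584.
10c = 1584 − 324 = 1260, so c = 126 px.
3-column span = 3·126 + 2·36 = 450 px.
Inner content = 450 − 2·8 = 434 px.
2 columns + 1 column gap: 2d + 1·36 = 434.
2d = 434 − 36 = 398, so d = 199 px.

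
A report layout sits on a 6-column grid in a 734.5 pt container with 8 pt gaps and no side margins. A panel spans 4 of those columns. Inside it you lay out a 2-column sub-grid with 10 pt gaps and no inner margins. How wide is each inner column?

238.5 pt

734.5 − 5·8 = 694.5; ÷6 gives c = 115.75 pt.
Span of 4: 4·115.75 + 3·8 = 463 + 24 = 487 pt.
487 − 1·10 = 477; ÷2 gives d = 238.5 pt.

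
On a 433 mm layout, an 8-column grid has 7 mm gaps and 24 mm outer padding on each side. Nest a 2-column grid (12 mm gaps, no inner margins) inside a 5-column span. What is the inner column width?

113 mm

Inside the margins: 433 − 48 = 385 mm.
8 columns + 7 gaps: 8c + 7·7 = 385.
8c = 385 − 49 = 336, so c = 42 mm.
5 columns plus 4 gaps: 210 + 28 = 238 mm.
Subtracting 1 gap of 12 leaves 226 for 2 columns, so d = 113 mm.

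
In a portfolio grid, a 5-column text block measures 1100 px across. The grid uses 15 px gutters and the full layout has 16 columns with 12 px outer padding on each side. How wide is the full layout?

3577 px

5c + 4·15 = 1100 → 5c = 1040 → c = 208 px.
Adding margins, columns and gutters: 24 + 3328 + 225 = 3577 px.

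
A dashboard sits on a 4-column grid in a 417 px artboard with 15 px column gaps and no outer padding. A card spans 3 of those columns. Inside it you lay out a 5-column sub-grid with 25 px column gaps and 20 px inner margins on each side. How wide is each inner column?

33.8 px

Subtracting 3 column gaps of 15 leaves 372 for 4 columns, so c = 93 px.
3 columns plus 2 column gaps: 279 + 30 = 309 px.
Inner content = 309 − 2·20 = 269 px.
5d + 4·25 = 269 → 5d = 169 → d = 33.8 px.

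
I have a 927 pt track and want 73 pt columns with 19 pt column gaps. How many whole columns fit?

10 columns: 10·73 + 9·19 = 901 pt ≤ 927.
11 columns: 993 pt > 927. So 10.

10 columns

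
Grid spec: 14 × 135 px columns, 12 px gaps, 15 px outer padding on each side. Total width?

2076 px

Adding margins, columns and gutters: 30 + 1890 + 156 = 2076 px.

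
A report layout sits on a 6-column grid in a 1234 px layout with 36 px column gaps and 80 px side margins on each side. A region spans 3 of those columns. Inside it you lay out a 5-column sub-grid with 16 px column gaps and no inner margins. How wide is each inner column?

91 px

Take off 160 px of margins, leaving 1074 px.
6 columns + 5 column gaps: 6c + 5·36 = 1074.
6c = 1074 − 180 = 894, so c = 149 px.
3-column span = 3·149 + 2·36 = 519 px.
5 columns + 4 column gaps: 5d + 4·16 = 519.
5d = 519 − 64 = 455, so d = 91 px.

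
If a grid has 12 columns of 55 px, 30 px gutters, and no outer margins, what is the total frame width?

990 px

Total width: 12·55 + 11·30 = 990 px.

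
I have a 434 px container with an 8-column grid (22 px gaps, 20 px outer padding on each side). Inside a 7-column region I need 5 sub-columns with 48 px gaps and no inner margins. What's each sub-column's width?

Take off 40 px of margins, leaving 394 px.
8 columns + 7 gaps: 8c + 7·22 = 394.
8c = 394 − 154 = 240, so c = 30 px.
7 columns plus 6 gaps: 210 + 132 = 342 px.
342 − 4·48 = 150; ÷5 gives d = 30 px.

30 px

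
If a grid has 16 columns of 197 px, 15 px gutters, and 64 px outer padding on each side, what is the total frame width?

Total width: 2·64 + 16·197 + 15·15 = 3505 px.

3505 px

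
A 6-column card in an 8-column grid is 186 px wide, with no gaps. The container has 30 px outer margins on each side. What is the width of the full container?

308 px

With no gaps, each column is 186/6 = 31 px.
Summing: 60 + 248 = 308 px.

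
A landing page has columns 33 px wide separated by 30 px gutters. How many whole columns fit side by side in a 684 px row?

11 columns: 11·33 + 10·30 = 663 px ≤ 684.
12 columns: 726 px > 684. So 11.

11 columns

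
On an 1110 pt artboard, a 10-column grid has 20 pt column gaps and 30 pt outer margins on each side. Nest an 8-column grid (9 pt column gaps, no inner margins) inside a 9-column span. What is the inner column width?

Take off 60 pt of margins, leaving 1050 pt.
1050 − 9·20 = 870; ÷10 gives c = 87 pt.
9 columns plus 8 column gaps: 783 + 160 = 943 pt.
8 columns + 7 column gaps: 8d + 7·9 = 943.
8d = 943 − 63 = 880, so d = 110 pt.

110 pt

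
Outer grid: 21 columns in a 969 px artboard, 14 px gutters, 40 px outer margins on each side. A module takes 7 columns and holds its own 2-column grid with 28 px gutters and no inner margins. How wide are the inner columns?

Outer content = 969 − 2·40 = 889 px.
Subtracting 20 gutters of 14 leaves 609 for 21 columns, so c = 29 px.
7-column span = 7·29 + 6·14 = 287 px.
2d + 1·28 = 287 → 2d = 259 → d = 129.5 px.

129.5 px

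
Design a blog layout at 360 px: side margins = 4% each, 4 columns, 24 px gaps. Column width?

360 × (1 − 2·4%) = 360 × 92% = 331.2 px for the columns.
331.2 − 3·24 = 259.2; ÷4 gives c = 64.8 px.

64.8 px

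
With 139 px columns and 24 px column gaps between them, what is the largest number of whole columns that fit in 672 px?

4 columns

Each extra column adds 139 + 24 = 163 px.
(672 + 24) / 163 = 4.27, so 4 columns fit.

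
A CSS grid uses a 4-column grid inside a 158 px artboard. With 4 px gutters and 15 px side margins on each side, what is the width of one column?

29 px

Content width = 158 − 2·15 = 128 px.
4 columns + 3 gutters: 4c + 3·4 = 128.
4c = 128 − 12 = 116, so c = 29 px.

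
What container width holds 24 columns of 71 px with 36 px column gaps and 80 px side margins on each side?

2692 px

Total width: 2·80 + 24·71 + 23·36 = 2692 px.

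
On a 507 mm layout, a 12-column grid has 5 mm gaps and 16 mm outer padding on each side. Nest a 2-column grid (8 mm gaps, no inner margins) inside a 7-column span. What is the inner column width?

133.5 mm

Inside the margins: 507 − 32 = 475 mm.
475 − 11·5 = 420; ÷12 gives c = 35 mm.
7 columns plus 6 gaps: 245 + 30 = 275 mm.
2 columns + 1 gap: 2d + 1·8 = 275.
2d = 275 − 8 = 267, so d = 133.5 mm.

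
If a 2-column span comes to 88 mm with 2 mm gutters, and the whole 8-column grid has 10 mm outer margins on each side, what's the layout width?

378 mm

2c + 1·2 = 88 → 2c = 86 → c = 43 mm.
Adding margins, columns and gutters: 20 + 344 + 14 = 378 mm.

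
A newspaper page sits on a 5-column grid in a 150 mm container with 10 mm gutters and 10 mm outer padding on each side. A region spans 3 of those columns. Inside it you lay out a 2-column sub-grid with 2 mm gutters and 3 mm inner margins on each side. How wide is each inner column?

33 mm

Inside the margins: 150 − 20 = 130 mm.
130 − 4·10 = 90; ÷5 gives c = 18 mm.
3-column span = 3·18 + 2·10 = 74 mm.
Inner content = 74 − 2·3 = 68 mm.
68 − 1·2 = 66; ÷2 gives d = 33 mm.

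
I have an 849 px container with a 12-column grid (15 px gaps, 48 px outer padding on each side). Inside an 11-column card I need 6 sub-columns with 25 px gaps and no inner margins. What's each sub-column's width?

94 px

Outer content = 849 − 2·48 = 753 px.
12c + 11·15 = 753 → 12c = 588 → c = 49 px.
Span of 11: 11·49 + 10·15 = 539 + 150 = 689 px.
6 columns + 5 gaps: 6d + 5·25 = 689.
6d = 689 − 125 = 564, so d = 94 px.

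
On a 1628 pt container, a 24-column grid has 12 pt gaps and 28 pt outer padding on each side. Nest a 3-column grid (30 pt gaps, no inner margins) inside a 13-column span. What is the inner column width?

262 pt

Outer content = 1628 − 2·28 = 1572 pt.
24c + 23·12 = 1572 → 24c = 1296 → c = 54 pt.
13 columns plus 12 gaps: 702 + 144 = 846 pt.
Subtracting 2 gaps of 30 leaves 786 for 3 columns, so d = 262 pt.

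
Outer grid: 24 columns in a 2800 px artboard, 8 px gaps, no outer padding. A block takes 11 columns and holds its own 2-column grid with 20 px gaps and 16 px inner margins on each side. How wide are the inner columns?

Subtracting 23 gaps of 8 leaves 2616 for 24 columns, so c = 109 px.
Span of 11: 11·109 + 10·8 = 1199 + 80 = 1279 px.
Inner content = 1279 − 2·16 = 1247 px.
2 columns + 1 gap: 2d + 1·20 = 1247.
2d = 1247 − 20 = 1227, so d = 613.5 px.

613.5 px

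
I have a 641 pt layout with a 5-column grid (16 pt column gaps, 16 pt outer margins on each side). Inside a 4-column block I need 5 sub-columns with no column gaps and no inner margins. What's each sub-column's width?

Subtract both margins: 641 − 2·16 = 609 pt.
5 columns + 4 column gaps: 5c + 4·16 = 609.
5c = 609 − 64 = 545, so c = 109 pt.
4-column span = 4·109 + 3·16 = 484 pt.
With no column gaps, each column is 484/5 = 96.8 pt.

96.8 pt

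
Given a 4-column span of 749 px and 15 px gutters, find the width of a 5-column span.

749 − 3·15 = 704; ÷4 gives c = 176 px.
5-column span = 5·176 + 4·15 = 940 px.

940 px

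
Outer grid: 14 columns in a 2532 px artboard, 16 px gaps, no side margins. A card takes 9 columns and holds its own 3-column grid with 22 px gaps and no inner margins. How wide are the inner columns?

2532 − 13·16 = 2324; ÷14 gives c = 166 px.
Span of 9: 9·166 + 8·16 = 1494 + 128 = 1622 px.
Subtracting 2 gaps of 22 leaves 1578 for 3 columns, so d = 526 px.

526 px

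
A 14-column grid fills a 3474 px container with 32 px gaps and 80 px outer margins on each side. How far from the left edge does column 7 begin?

1514 px

Content = 3474 − 2·80 = 3314 px.
Subtracting 13 gaps of 32 leaves 2898 for 14 columns, so c = 207 px.
Column 7 starts at margin + 6·(column + gutter) = 80 + 6·239 = 1514 px.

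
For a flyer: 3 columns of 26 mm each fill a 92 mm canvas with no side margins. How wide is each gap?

3·26 + 2g = 92 → 2g = 14 → g = 7 mm.

7 mm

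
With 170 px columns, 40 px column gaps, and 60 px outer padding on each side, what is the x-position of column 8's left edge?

Column 8 starts at margin + 7·(column + gutter) = 60 + 7·210 = 1530 px.

1530 px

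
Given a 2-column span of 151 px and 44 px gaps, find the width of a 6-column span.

Subtracting 1 gap of 44 leaves 107 for 2 columns, so c = 53.5 px.
Span of 6: 6·53.5 + 5·44 = 321 + 220 = 541 px.

541 px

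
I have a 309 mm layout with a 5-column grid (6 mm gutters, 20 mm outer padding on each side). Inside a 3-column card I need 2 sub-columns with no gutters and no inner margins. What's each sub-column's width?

Outer content = 309 − 2·20 = 269 mm.
5 columns + 4 gutters: 5c + 4·6 = 269.
5c = 269 − 24 = 245, so c = 49 mm.
3 columns plus 2 gutters: 147 + 12 = 159 mm.
With no gutters, each column is 159/2 = 79.5 mm.

79.5 mm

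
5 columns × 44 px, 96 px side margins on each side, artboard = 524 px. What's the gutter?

28 px

Inside the margins: 524 − 192 = 332 px.
5 columns take 5·44 = 220 px; remaining 112 splits into 4 gutters.
g = 112 / 4 = 28 px.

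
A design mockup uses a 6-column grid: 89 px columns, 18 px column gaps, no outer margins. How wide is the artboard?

Summing: 534 + 90 = 624 px.

624 px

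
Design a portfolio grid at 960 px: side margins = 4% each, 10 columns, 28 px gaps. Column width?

960 × (1 − 2·4%) = 960 × 92% = 883.2 px for the columns.
Subtracting 9 gaps of 28 leaves 631.2 for 10 columns, so c = 63.12 px.

63.12 px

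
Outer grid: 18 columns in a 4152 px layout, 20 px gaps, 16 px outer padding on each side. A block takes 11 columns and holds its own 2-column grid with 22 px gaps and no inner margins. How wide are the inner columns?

1244 px

Inside the margins: 4152 − 32 = 4120 px.
18c + 17·20 = 4120 → 18c = 3780 → c = 210 px.
11-column span = 11·210 + 10·20 = 2510 px.
2d + 1·22 = 2510 → 2d = 2488 → d = 1244 px.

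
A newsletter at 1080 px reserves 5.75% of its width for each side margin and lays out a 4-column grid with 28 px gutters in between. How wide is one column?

Margins: 5.75% × 1080 = 62.1 px each, so content = 1080 − 124.2 = 955.8 px.
Subtracting 3 gutters of 28 leaves 871.8 for 4 columns, so c = 217.95 px.

217.95 px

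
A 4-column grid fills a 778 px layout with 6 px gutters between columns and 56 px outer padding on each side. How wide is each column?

Take off 112 px of margins, leaving 666 px.
4c + 3·6 = 666 → 4c = 648 → c = 162 px.

162 px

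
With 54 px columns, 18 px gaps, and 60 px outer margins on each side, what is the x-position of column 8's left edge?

Column 8 starts at margin + 7·(column + gutter) = 60 + 7·72 = 564 px.

564 px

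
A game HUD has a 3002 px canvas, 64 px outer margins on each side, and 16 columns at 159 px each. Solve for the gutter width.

Inside the margins: 3002 − 128 = 2874 px.
16 columns take 16·159 = 2544 px; remaining 330 splits into 15 gutters.
g = 330 / 15 = 22 px.

22 px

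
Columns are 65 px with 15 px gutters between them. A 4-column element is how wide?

305 px

4 columns plus 3 gutters: 260 + 45 = 305 px.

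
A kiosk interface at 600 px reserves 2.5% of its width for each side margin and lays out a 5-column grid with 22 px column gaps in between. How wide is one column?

600 × (1 − 2·2.5%) = 600 × 95% = 570 px for the columns.
Subtracting 4 column gaps of 22 leaves 482 for 5 columns, so c = 96.4 px.

96.4 px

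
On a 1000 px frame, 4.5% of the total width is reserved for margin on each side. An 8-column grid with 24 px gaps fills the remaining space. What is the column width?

92.75 px

Each margin = 4.5% of 1000 = 45 px; content = 1000 − 2·45 = 910 px.
Subtracting 7 gaps of 24 leaves 742 for 8 columns, so c = 92.75 px.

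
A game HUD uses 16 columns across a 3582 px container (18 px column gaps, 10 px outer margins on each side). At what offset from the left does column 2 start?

233.75 px

Take off 20 px of margins, leaving 3562 px.
Subtracting 15 column gaps of 18 leaves 3292 for 16 columns, so c = 205.75 px.
Each column+gutter stride is 223.75 px; 1 of them past the 10 px margin is 10 + 223.75 = 233.75 px.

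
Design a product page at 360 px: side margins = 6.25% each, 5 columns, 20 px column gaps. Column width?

Each margin = 6.25% of 360 = 22.5 px; content = 360 − 2·22.5 = 315 px.
5 columns + 4 column gaps: 5c + 4·20 = 315.
5c = 315 − 80 = 235, so c = 47 px.

47 px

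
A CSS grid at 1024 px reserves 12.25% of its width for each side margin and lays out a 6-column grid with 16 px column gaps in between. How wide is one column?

115.52 px

Margins: 12.25% × 1024 = 125.44 px each, so content = 1024 − 250.88 = 773.12 px.
Subtracting 5 column gaps of 16 leaves 693.12 for 6 columns, so c = 115.52 px.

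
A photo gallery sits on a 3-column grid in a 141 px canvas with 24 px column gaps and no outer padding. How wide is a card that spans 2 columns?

3c + 2·24 = 141 → 3c = 93 → c = 31 px.
2-column span = 2·31 + 1·24 = 86 px.

86 px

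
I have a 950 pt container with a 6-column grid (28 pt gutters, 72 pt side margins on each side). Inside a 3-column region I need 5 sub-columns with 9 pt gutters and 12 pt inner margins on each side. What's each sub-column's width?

Outer content = 950 − 2·72 = 806 pt.
Subtracting 5 gutters of 28 leaves 666 for 6 columns, so c = 111 pt.
3 columns plus 2 gutters: 333 + 56 = 389 pt.
Inner content = 389 − 2·12 = 365 pt.
5 columns + 4 gutters: 5d + 4·9 = 365.
5d = 365 − 36 = 329, so d = 65.8 pt.

65.8 pt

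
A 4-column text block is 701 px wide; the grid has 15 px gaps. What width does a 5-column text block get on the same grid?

880 px

701 − 3·15 = 656; ÷4 gives c = 164 px.
5-column span = 5·164 + 4·15 = 880 px.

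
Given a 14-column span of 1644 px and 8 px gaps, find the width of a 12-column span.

1644 − 13·8 = 1540; ÷14 gives c = 110 px.
12-column span = 12·110 + 11·8 = 1408 px.

1408 px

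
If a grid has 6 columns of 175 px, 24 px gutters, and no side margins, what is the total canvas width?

Total width: 6·175 + 5·24 = 1170 px.

1170 px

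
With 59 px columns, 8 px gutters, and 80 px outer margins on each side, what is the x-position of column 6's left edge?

Each column+gutter stride is 67 px; 5 of them past the 80 px margin is 80 + 335 = 415 px.

415 px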